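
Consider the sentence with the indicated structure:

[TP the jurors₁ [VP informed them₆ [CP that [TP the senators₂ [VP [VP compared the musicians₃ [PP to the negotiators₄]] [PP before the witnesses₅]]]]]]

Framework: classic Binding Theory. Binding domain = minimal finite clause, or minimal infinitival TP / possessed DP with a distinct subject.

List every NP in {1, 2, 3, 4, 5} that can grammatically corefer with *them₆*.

none

*them* is a pronoun, so Principle B applies: it must be free in its binding domain.
Binding domain of *them₆*: the matrix TP, whose subject is the jurors₁.
*the jurors₁* c-commands the pronoun within its binding domain → coindexation would violate Principle B.
*the senators₂*: the pronoun c-commands this R-expression → coindexation would violate Principle C on *the senators₂*.
*the musicians₃*: the pronoun c-commands this R-expression → coindexation would violate Principle C on *the musicians₃*.
*the negotiators₄*: the pronoun c-commands this R-expression → coindexation would violate Principle C on *the negotiators₄*.
*the witnesses₅*: the pronoun c-commands this R-expression → coindexation would violate Principle C on *the witnesses₅*.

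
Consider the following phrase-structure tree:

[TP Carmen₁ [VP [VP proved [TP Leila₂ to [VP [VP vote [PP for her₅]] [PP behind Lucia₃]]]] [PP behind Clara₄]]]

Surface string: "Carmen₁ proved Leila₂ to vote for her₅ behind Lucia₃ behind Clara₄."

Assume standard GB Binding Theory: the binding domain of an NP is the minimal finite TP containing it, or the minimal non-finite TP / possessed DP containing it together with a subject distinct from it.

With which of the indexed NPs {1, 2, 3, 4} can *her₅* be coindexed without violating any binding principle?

{1, 3, 4}

*her* is a pronoun, so Principle B applies: it must be free in its binding domain.
Binding domain of *her₅*: the embedded TP, whose subject is Leila₂.
*Carmen₁* c-commands the pronoun but from outside its binding domain, and is not c-commanded by it → coindexation permitted.
*Leila₂* c-commands the pronoun within its binding domain → coindexation would violate Principle B.
*Lucia₃* and the pronoun do not c-command one another → neither Principle B nor Principle C is at stake; coindexation permitted.
*Clara₄* and the pronoun do not c-command one another → neither Principle B nor Principle C is at stake; coindexation permitted.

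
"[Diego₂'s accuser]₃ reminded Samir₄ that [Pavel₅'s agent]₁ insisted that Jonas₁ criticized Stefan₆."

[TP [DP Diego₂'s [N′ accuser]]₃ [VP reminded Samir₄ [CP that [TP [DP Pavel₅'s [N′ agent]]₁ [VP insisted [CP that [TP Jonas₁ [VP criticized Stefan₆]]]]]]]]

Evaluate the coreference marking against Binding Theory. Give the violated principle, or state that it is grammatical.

Principle C

The two coindexed NPs are *[Pavel₅'s agent]₁* and *Jonas₁*.
*Jonas₁* is an R-expression. Principle C requires it to be free everywhere.
*[Pavel₅'s agent]₁* c-commands it and carries the same index.
The R-expression is bound → Principle C violation.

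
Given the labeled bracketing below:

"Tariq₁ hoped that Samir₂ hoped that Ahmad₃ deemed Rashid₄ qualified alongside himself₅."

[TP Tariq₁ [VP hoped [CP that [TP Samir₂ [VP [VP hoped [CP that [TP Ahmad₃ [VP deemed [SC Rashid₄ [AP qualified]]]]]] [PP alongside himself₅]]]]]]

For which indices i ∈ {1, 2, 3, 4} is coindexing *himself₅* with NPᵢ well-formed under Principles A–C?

{2}

*himself* is an anaphor, so Principle A applies: it must be bound in its binding domain.
Binding domain of *himself₅*: the embedded TP, whose subject is Samir₂.
*Tariq₁* c-commands the anaphor but is outside its binding domain → cannot satisfy Principle A.
*Samir₂* c-commands the anaphor within its binding domain → licit binder.
*Ahmad₃* does not c-command the anaphor → cannot bind it.
*Rashid₄* does not c-command the anaphor → cannot bind it.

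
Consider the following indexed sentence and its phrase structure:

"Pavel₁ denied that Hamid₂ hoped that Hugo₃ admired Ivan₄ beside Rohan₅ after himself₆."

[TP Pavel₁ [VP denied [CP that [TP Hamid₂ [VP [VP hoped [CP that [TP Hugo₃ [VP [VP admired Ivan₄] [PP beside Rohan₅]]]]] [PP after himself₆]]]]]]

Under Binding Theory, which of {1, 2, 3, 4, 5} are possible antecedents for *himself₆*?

*himself* is an anaphor, so Principle A applies: it must be bound in its binding domain.
Binding domain of *himself₆*: the embedded TP, whose subject is Hamid₂.
*Pavel₁* c-commands the anaphor but is outside its binding domain → cannot satisfy Principle A.
*Hamid₂* c-commands the anaphor within its binding domain → licit binder.
*Hugo₃* does not c-command the anaphor → cannot bind it.
*Ivan₄* does not c-command the anaphor → cannot bind it.
*Rohan₅* does not c-command the anaphor → cannot bind it.

{2}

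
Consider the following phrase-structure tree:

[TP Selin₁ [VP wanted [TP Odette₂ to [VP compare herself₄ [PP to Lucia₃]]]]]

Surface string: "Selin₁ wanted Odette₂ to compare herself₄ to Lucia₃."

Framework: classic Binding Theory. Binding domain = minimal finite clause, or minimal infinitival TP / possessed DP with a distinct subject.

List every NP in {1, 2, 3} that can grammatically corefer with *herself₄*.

*herself* is an anaphor, so Principle A applies: it must be bound in its binding domain.
Binding domain of *herself₄*: the embedded TP, whose subject is Odette₂.
*Selin₁* c-commands the anaphor but is outside its binding domain → cannot satisfy Principle A.
*Odette₂* c-commands the anaphor within its binding domain → licit binder.
*Lucia₃* does not c-command the anaphor → cannot bind it.

{2}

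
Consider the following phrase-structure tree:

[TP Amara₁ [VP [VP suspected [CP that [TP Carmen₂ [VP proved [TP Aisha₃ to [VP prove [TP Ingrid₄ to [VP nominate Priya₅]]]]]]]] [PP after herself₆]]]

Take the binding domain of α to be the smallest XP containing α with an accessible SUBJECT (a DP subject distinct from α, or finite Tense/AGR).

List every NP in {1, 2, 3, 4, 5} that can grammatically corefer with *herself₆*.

{1}

*herself* is an anaphor, so Principle A applies: it must be bound in its binding domain.
Binding domain of *herself₆*: the matrix TP, whose subject is Amara₁.
*Amara₁* c-commands the anaphor within its binding domain → licit binder.
*Carmen₂* does not c-command the anaphor → cannot bind it.
*Aisha₃* does not c-command the anaphor → cannot bind it.
*Ingrid₄* does not c-command the anaphor → cannot bind it.
*Priya₅* does not c-command the anaphor → cannot bind it.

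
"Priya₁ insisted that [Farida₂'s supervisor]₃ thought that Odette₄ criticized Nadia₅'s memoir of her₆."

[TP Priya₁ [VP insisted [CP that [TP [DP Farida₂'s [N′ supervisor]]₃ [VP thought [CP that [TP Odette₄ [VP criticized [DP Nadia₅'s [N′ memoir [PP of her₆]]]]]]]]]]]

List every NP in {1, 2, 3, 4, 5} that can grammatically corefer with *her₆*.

*her* is a pronoun, so Principle B applies: it must be free in its binding domain.
Binding domain of *her₆*: the possessed DP, whose subject is Nadia₅.
*Priya₁* c-commands the pronoun but from outside its binding domain, and is not c-commanded by it → coindexation permitted.
*Farida₂* and the pronoun do not c-command one another → neither Principle B nor Principle C is at stake; coindexation permitted.
*[Farida₂'s supervisor]₃* c-commands the pronoun but from outside its binding domain, and is not c-commanded by it → coindexation permitted.
*Odette₄* c-commands the pronoun but from outside its binding domain, and is not c-commanded by it → coindexation permitted.
*Nadia₅* c-commands the pronoun within its binding domain → coindexation would violate Principle B.

{1, 2, 3, 4}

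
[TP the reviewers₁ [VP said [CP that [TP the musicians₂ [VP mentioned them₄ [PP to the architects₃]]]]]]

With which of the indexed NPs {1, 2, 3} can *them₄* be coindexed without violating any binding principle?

*them* is a pronoun, so Principle B applies: it must be free in its binding domain.
Binding domain of *them₄*: the embedded TP, whose subject is the musicians₂.
*the reviewers₁* c-commands the pronoun but from outside its binding domain, and is not c-commanded by it → coindexation permitted.
*the musicians₂* c-commands the pronoun within its binding domain → coindexation would violate Principle B.
*the architects₃*: the pronoun c-commands this R-expression → coindexation would violate Principle C on *the architects₃*.

{1}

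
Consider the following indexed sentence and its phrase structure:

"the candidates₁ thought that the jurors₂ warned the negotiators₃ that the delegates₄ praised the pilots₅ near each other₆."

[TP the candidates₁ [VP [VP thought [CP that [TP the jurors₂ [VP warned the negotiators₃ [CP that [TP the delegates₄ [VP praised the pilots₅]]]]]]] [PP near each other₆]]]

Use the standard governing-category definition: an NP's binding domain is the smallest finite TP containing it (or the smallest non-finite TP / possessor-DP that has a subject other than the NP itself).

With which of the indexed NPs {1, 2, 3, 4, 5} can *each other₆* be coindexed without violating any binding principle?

*each other* is an anaphor, so Principle A applies: it must be bound in its binding domain.
Binding domain of *each other₆*: the matrix TP, whose subject is the candidates₁.
*the candidates₁* c-commands the anaphor within its binding domain → licit binder.
*the jurors₂* does not c-command the anaphor → cannot bind it.
*the negotiators₃* does not c-command the anaphor → cannot bind it.
*the delegates₄* does not c-command the anaphor → cannot bind it.
*the pilots₅* does not c-command the anaphor → cannot bind it.

{1}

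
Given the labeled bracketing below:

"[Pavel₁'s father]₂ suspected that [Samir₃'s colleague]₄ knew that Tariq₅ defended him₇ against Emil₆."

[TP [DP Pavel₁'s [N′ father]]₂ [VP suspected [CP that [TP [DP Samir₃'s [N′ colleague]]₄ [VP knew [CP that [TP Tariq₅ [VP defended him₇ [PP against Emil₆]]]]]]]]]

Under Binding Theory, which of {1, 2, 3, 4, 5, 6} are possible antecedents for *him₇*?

*him* is a pronoun, so Principle B applies: it must be free in its binding domain.
Binding domain of *him₇*: the embedded TP, whose subject is Tariq₅.
*Pavel₁* and the pronoun do not c-command one another → neither Principle B nor Principle C is at stake; coindexation permitted.
*[Pavel₁'s father]₂* c-commands the pronoun but from outside its binding domain, and is not c-commanded by it → coindexation permitted.
*Samir₃* and the pronoun do not c-command one another → neither Principle B nor Principle C is at stake; coindexation permitted.
*[Samir₃'s colleague]₄* c-commands the pronoun but from outside its binding domain, and is not c-commanded by it → coindexation permitted.
*Tariq₅* c-commands the pronoun within its binding domain → coindexation would violate Principle B.
*Emil₆*: the pronoun c-commands this R-expression → coindexation would violate Principle C on *Emil₆*.

{1, 2, 3, 4}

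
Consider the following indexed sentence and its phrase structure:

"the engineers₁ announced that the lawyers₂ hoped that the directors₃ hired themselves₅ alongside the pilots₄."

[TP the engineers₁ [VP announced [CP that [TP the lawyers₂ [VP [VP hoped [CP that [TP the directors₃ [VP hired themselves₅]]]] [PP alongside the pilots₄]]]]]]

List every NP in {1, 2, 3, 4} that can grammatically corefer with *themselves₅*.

*themselves* is an anaphor, so Principle A applies: it must be bound in its binding domain.
Binding domain of *themselves₅*: the embedded TP, whose subject is the directors₃.
*the engineers₁* c-commands the anaphor but is outside its binding domain → cannot satisfy Principle A.
*the lawyers₂* c-commands the anaphor but is outside its binding domain → cannot satisfy Principle A.
*the directors₃* c-commands the anaphor within its binding domain → licit binder.
*the pilots₄* does not c-command the anaphor → cannot bind it.

{3}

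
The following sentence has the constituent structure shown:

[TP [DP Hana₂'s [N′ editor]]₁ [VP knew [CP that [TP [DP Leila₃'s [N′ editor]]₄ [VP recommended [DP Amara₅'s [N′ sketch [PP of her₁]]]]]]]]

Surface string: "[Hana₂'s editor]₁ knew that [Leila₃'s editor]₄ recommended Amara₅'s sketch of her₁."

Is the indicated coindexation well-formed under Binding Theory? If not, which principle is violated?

The two coindexed NPs are *[Hana₂'s editor]₁* and *her₁*.
*her₁* is a pronoun; its binding domain is the possessed DP, whose subject is Amara₅. Within that domain it is c-commanded only by *Amara₅*, which carries a different index — the pronoun is free locally, so Principle B holds.
*[Hana₂'s editor]₁* is an R-expression; *her₁* does not c-command it, and no other NP shares its index, so Principle C is satisfied.
All principles are respected.

grammatical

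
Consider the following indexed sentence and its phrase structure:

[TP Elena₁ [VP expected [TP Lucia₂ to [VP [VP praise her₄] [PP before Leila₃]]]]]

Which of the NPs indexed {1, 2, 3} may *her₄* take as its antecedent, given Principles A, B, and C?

{1, 3}

*her* is a pronoun, so Principle B applies: it must be free in its binding domain.
Binding domain of *her₄*: the embedded TP, whose subject is Lucia₂.
*Elena₁* c-commands the pronoun but from outside its binding domain, and is not c-commanded by it → coindexation permitted.
*Lucia₂* c-commands the pronoun within its binding domain → coindexation would violate Principle B.
*Leila₃* and the pronoun do not c-command one another → neither Principle B nor Principle C is at stake; coindexation permitted.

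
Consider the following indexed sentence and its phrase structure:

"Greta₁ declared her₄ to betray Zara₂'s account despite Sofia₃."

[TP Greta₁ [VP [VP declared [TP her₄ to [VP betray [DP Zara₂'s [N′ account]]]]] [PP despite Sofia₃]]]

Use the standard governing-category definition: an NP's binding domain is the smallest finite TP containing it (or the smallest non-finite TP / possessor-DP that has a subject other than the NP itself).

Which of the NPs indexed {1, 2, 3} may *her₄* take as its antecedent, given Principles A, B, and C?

{3}

*her* is a pronoun, so Principle B applies: it must be free in its binding domain.
Binding domain of *her₄*: the matrix TP, whose subject is Greta₁.
*Greta₁* c-commands the pronoun within its binding domain → coindexation would violate Principle B.
*Zara₂*: the pronoun c-commands this R-expression → coindexation would violate Principle C on *Zara₂*.
*Sofia₃* and the pronoun do not c-command one another → neither Principle B nor Principle C is at stake; coindexation permitted.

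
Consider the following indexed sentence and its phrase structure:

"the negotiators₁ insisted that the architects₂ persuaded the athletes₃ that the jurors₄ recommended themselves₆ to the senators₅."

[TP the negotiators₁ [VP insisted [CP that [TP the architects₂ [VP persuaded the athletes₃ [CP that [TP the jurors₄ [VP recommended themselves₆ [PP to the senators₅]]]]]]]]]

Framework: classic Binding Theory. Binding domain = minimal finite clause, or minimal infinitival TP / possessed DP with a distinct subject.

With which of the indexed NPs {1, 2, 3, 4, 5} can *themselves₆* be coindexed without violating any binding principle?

*themselves* is an anaphor, so Principle A applies: it must be bound in its binding domain.
Binding domain of *themselves₆*: the embedded TP, whose subject is the jurors₄.
*the negotiators₁* c-commands the anaphor but is outside its binding domain → cannot satisfy Principle A.
*the architects₂* c-commands the anaphor but is outside its binding domain → cannot satisfy Principle A.
*the athletes₃* c-commands the anaphor but is outside its binding domain → cannot satisfy Principle A.
*the jurors₄* c-commands the anaphor within its binding domain → licit binder.
*the senators₅* does not c-command the anaphor → cannot bind it.

{4}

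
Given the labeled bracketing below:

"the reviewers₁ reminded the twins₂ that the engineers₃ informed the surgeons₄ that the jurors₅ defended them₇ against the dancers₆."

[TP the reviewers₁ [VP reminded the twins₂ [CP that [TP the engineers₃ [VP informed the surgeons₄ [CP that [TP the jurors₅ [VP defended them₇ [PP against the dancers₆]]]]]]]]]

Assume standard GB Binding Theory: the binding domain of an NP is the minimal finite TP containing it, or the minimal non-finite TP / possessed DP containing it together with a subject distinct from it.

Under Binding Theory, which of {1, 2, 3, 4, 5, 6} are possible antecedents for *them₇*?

*them* is a pronoun, so Principle B applies: it must be free in its binding domain.
Binding domain of *them₇*: the embedded TP, whose subject is the jurors₅.
*the reviewers₁* c-commands the pronoun but from outside its binding domain, and is not c-commanded by it → coindexation permitted.
*the twins₂* c-commands the pronoun but from outside its binding domain, and is not c-commanded by it → coindexation permitted.
*the engineers₃* c-commands the pronoun but from outside its binding domain, and is not c-commanded by it → coindexation permitted.
*the surgeons₄* c-commands the pronoun but from outside its binding domain, and is not c-commanded by it → coindexation permitted.
*the jurors₅* c-commands the pronoun within its binding domain → coindexation would violate Principle B.
*the dancers₆*: the pronoun c-commands this R-expression → coindexation would violate Principle C on *the dancers₆*.

{1, 2, 3, 4}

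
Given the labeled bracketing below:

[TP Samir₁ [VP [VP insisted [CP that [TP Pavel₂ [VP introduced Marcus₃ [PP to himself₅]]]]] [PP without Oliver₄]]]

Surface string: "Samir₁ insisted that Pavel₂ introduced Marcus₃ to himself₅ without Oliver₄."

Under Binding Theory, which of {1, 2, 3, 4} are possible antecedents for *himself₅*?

*himself* is an anaphor, so Principle A applies: it must be bound in its binding domain.
Binding domain of *himself₅*: the embedded TP, whose subject is Pavel₂.
*Samir₁* c-commands the anaphor but is outside its binding domain → cannot satisfy Principle A.
*Pavel₂* c-commands the anaphor within its binding domain → licit binder.
*Marcus₃* c-commands the anaphor within its binding domain → licit binder.
*Oliver₄* does not c-command the anaphor → cannot bind it.

{2, 3}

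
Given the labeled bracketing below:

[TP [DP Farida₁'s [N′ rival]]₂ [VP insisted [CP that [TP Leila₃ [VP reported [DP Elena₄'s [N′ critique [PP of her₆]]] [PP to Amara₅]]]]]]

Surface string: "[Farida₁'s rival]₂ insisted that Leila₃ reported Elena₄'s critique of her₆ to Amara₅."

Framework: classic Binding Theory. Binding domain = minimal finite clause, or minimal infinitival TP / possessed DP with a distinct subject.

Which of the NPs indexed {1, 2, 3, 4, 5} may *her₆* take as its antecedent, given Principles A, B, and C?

*her* is a pronoun, so Principle B applies: it must be free in its binding domain.
Binding domain of *her₆*: the possessed DP, whose subject is Elena₄.
*Farida₁* and the pronoun do not c-command one another → neither Principle B nor Principle C is at stake; coindexation permitted.
*[Farida₁'s rival]₂* c-commands the pronoun but from outside its binding domain, and is not c-commanded by it → coindexation permitted.
*Leila₃* c-commands the pronoun but from outside its binding domain, and is not c-commanded by it → coindexation permitted.
*Elena₄* c-commands the pronoun within its binding domain → coindexation would violate Principle B.
*Amara₅* and the pronoun do not c-command one another → neither Principle B nor Principle C is at stake; coindexation permitted.

{1, 2, 3, 5}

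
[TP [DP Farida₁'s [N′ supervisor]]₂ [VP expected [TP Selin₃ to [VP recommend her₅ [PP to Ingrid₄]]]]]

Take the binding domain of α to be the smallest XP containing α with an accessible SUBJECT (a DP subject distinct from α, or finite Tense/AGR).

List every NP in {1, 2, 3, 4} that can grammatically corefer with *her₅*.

{1, 2}

*her* is a pronoun, so Principle B applies: it must be free in its binding domain.
Binding domain of *her₅*: the embedded TP, whose subject is Selin₃.
*Farida₁* and the pronoun do not c-command one another → neither Principle B nor Principle C is at stake; coindexation permitted.
*[Farida₁'s supervisor]₂* c-commands the pronoun but from outside its binding domain, and is not c-commanded by it → coindexation permitted.
*Selin₃* c-commands the pronoun within its binding domain → coindexation would violate Principle B.
*Ingrid₄*: the pronoun c-commands this R-expression → coindexation would violate Principle C on *Ingrid₄*.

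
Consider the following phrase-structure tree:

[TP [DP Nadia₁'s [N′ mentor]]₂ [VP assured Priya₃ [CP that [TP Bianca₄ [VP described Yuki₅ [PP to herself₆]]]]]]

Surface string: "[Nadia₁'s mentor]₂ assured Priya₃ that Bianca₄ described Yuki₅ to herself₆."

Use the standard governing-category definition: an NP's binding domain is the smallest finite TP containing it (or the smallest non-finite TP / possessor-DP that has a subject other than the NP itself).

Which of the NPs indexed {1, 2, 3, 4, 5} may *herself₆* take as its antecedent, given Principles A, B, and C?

{4, 5}

*herself* is an anaphor, so Principle A applies: it must be bound in its binding domain.
Binding domain of *herself₆*: the embedded TP, whose subject is Bianca₄.
*Nadia₁* does not c-command the anaphor → cannot bind it.
*[Nadia₁'s mentor]₂* c-commands the anaphor but is outside its binding domain → cannot satisfy Principle A.
*Priya₃* c-commands the anaphor but is outside its binding domain → cannot satisfy Principle A.
*Bianca₄* c-commands the anaphor within its binding domain → licit binder.
*Yuki₅* c-commands the anaphor within its binding domain → licit binder.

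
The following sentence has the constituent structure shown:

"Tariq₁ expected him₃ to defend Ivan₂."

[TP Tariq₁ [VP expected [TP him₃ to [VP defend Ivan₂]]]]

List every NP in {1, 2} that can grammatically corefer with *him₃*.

*him* is a pronoun, so Principle B applies: it must be free in its binding domain.
Binding domain of *him₃*: the matrix TP, whose subject is Tariq₁.
*Tariq₁* c-commands the pronoun within its binding domain → coindexation would violate Principle B.
*Ivan₂*: the pronoun c-commands this R-expression → coindexation would violate Principle C on *Ivan₂*.

none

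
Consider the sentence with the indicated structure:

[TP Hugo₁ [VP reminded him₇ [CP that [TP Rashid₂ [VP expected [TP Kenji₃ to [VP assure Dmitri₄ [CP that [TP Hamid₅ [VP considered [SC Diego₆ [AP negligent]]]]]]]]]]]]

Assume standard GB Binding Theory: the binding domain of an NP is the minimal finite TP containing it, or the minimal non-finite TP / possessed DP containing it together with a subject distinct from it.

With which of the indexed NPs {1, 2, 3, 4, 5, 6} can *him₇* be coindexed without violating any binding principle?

*him* is a pronoun, so Principle B applies: it must be free in its binding domain.
Binding domain of *him₇*: the matrix TP, whose subject is Hugo₁.
*Hugo₁* c-commands the pronoun within its binding domain → coindexation would violate Principle B.
*Rashid₂*: the pronoun c-commands this R-expression → coindexation would violate Principle C on *Rashid₂*.
*Kenji₃*: the pronoun c-commands this R-expression → coindexation would violate Principle C on *Kenji₃*.
*Dmitri₄*: the pronoun c-commands this R-expression → coindexation would violate Principle C on *Dmitri₄*.
*Hamid₅*: the pronoun c-commands this R-expression → coindexation would violate Principle C on *Hamid₅*.
*Diego₆*: the pronoun c-commands this R-expression → coindexation would violate Principle C on *Diego₆*.

none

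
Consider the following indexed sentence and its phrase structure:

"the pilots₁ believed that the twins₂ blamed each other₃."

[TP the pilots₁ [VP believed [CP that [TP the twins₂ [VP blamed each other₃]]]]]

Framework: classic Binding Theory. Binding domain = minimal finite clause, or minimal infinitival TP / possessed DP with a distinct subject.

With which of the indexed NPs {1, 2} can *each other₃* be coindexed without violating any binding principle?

{2}

*each other* is an anaphor, so Principle A applies: it must be bound in its binding domain.
Binding domain of *each other₃*: the embedded TP, whose subject is the twins₂.
*the pilots₁* c-commands the anaphor but is outside its binding domain → cannot satisfy Principle A.
*the twins₂* c-commands the anaphor within its binding domain → licit binder.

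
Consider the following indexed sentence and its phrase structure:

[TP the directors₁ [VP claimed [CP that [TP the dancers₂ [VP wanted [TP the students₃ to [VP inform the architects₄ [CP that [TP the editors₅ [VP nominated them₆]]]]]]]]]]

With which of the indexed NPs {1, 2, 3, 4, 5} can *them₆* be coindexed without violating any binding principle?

{1, 2, 3, 4}

*them* is a pronoun, so Principle B applies: it must be free in its binding domain.
Binding domain of *them₆*: the embedded TP, whose subject is the editors₅.
*the directors₁* c-commands the pronoun but from outside its binding domain, and is not c-commanded by it → coindexation permitted.
*the dancers₂* c-commands the pronoun but from outside its binding domain, and is not c-commanded by it → coindexation permitted.
*the students₃* c-commands the pronoun but from outside its binding domain, and is not c-commanded by it → coindexation permitted.
*the architects₄* c-commands the pronoun but from outside its binding domain, and is not c-commanded by it → coindexation permitted.
*the editors₅* c-commands the pronoun within its binding domain → coindexation would violate Principle B.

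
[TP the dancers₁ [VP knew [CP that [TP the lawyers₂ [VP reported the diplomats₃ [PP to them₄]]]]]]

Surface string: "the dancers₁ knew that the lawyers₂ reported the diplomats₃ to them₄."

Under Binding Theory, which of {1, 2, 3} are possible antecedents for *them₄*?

{1}

*them* is a pronoun, so Principle B applies: it must be free in its binding domain.
Binding domain of *them₄*: the embedded TP, whose subject is the lawyers₂.
*the dancers₁* c-commands the pronoun but from outside its binding domain, and is not c-commanded by it → coindexation permitted.
*the lawyers₂* c-commands the pronoun within its binding domain → coindexation would violate Principle B.
*the diplomats₃* c-commands the pronoun within its binding domain → coindexation would violate Principle B.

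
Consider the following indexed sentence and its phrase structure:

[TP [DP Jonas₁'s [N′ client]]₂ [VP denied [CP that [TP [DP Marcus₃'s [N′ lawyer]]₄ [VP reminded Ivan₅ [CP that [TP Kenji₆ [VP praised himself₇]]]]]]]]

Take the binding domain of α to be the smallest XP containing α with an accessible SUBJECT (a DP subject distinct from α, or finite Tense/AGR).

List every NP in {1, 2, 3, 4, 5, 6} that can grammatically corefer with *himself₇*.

*himself* is an anaphor, so Principle A applies: it must be bound in its binding domain.
Binding domain of *himself₇*: the embedded TP, whose subject is Kenji₆.
*Jonas₁* does not c-command the anaphor → cannot bind it.
*[Jonas₁'s client]₂* c-commands the anaphor but is outside its binding domain → cannot satisfy Principle A.
*Marcus₃* does not c-command the anaphor → cannot bind it.
*[Marcus₃'s lawyer]₄* c-commands the anaphor but is outside its binding domain → cannot satisfy Principle A.
*Ivan₅* c-commands the anaphor but is outside its binding domain → cannot satisfy Principle A.
*Kenji₆* c-commands the anaphor within its binding domain → licit binder.

{6}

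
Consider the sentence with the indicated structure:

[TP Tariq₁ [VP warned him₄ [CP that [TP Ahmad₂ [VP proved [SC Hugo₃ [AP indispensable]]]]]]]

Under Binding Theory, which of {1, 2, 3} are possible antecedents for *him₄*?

none

*him* is a pronoun, so Principle B applies: it must be free in its binding domain.
Binding domain of *him₄*: the matrix TP, whose subject is Tariq₁.
*Tariq₁* c-commands the pronoun within its binding domain → coindexation would violate Principle B.
*Ahmad₂*: the pronoun c-commands this R-expression → coindexation would violate Principle C on *Ahmad₂*.
*Hugo₃*: the pronoun c-commands this R-expression → coindexation would violate Principle C on *Hugo₃*.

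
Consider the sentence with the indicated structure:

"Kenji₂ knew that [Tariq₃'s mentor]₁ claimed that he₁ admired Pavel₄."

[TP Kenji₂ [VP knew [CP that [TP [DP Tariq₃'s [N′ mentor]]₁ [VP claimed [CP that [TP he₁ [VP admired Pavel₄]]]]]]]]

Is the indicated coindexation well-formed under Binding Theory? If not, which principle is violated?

The two coindexed NPs are *[Tariq₃'s mentor]₁* and *he₁*.
*he₁* is a pronoun; nothing c-commands it within its binding domain (the embedded TP.), so Principle B holds trivially.
*[Tariq₃'s mentor]₁* is an R-expression; *he₁* does not c-command it, and no other NP shares its index, so Principle C is satisfied.
All principles are respected.

grammatical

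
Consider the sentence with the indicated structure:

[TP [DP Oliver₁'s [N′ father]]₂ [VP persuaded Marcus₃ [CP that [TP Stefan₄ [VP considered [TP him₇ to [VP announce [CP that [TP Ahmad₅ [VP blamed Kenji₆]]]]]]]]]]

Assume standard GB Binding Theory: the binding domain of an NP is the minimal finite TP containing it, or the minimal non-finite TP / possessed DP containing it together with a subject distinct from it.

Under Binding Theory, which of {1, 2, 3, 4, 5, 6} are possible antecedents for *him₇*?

{1, 2, 3}

*him* is a pronoun, so Principle B applies: it must be free in its binding domain.
Binding domain of *him₇*: the embedded TP, whose subject is Stefan₄.
*Oliver₁* and the pronoun do not c-command one another → neither Principle B nor Principle C is at stake; coindexation permitted.
*[Oliver₁'s father]₂* c-commands the pronoun but from outside its binding domain, and is not c-commanded by it → coindexation permitted.
*Marcus₃* c-commands the pronoun but from outside its binding domain, and is not c-commanded by it → coindexation permitted.
*Stefan₄* c-commands the pronoun within its binding domain → coindexation would violate Principle B.
*Ahmad₅*: the pronoun c-commands this R-expression → coindexation would violate Principle C on *Ahmad₅*.
*Kenji₆*: the pronoun c-commands this R-expression → coindexation would violate Principle C on *Kenji₆*.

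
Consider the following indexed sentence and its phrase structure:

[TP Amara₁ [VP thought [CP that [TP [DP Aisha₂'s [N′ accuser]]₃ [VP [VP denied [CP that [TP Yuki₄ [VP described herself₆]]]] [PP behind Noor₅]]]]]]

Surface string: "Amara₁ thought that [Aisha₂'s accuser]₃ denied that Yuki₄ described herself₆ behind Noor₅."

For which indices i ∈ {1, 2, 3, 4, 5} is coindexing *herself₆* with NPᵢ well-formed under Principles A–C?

{4}

*herself* is an anaphor, so Principle A applies: it must be bound in its binding domain.
Binding domain of *herself₆*: the embedded TP, whose subject is Yuki₄.
*Amara₁* c-commands the anaphor but is outside its binding domain → cannot satisfy Principle A.
*Aisha₂* does not c-command the anaphor → cannot bind it.
*[Aisha₂'s accuser]₃* c-commands the anaphor but is outside its binding domain → cannot satisfy Principle A.
*Yuki₄* c-commands the anaphor within its binding domain → licit binder.
*Noor₅* does not c-command the anaphor → cannot bind it.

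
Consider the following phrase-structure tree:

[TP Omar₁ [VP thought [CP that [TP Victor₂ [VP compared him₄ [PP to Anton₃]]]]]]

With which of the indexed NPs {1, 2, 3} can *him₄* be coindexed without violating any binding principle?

{1}

*him* is a pronoun, so Principle B applies: it must be free in its binding domain.
Binding domain of *him₄*: the embedded TP, whose subject is Victor₂.
*Omar₁* c-commands the pronoun but from outside its binding domain, and is not c-commanded by it → coindexation permitted.
*Victor₂* c-commands the pronoun within its binding domain → coindexation would violate Principle B.
*Anton₃*: the pronoun c-commands this R-expression → coindexation would violate Principle C on *Anton₃*.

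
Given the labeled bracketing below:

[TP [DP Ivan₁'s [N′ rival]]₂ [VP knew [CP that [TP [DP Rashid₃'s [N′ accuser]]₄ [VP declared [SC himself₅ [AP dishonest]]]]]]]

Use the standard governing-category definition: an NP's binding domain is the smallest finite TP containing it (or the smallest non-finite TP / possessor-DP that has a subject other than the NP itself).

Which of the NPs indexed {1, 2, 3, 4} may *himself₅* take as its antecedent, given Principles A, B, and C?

*himself* is an anaphor, so Principle A applies: it must be bound in its binding domain.
Binding domain of *himself₅*: the embedded TP, whose subject is [Rashid₃'s accuser]₄.
*Ivan₁* does not c-command the anaphor → cannot bind it.
*[Ivan₁'s rival]₂* c-commands the anaphor but is outside its binding domain → cannot satisfy Principle A.
*Rashid₃* does not c-command the anaphor → cannot bind it.
*[Rashid₃'s accuser]₄* c-commands the anaphor within its binding domain → licit binder.

{4}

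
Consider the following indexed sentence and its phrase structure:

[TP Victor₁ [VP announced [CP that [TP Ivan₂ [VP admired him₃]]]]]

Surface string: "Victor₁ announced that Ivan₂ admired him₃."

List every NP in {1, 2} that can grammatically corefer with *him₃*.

*him* is a pronoun, so Principle B applies: it must be free in its binding domain.
Binding domain of *him₃*: the embedded TP, whose subject is Ivan₂.
*Victor₁* c-commands the pronoun but from outside its binding domain, and is not c-commanded by it → coindexation permitted.
*Ivan₂* c-commands the pronoun within its binding domain → coindexation would violate Principle B.

{1}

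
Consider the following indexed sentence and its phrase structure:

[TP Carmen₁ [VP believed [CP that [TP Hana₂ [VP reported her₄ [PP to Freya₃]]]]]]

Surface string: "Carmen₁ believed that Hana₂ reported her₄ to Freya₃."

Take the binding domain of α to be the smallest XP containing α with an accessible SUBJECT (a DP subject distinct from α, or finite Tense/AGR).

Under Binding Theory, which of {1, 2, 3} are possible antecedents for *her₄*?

{1}

*her* is a pronoun, so Principle B applies: it must be free in its binding domain.
Binding domain of *her₄*: the embedded TP, whose subject is Hana₂.
*Carmen₁* c-commands the pronoun but from outside its binding domain, and is not c-commanded by it → coindexation permitted.
*Hana₂* c-commands the pronoun within its binding domain → coindexation would violate Principle B.
*Freya₃*: the pronoun c-commands this R-expression → coindexation would violate Principle C on *Freya₃*.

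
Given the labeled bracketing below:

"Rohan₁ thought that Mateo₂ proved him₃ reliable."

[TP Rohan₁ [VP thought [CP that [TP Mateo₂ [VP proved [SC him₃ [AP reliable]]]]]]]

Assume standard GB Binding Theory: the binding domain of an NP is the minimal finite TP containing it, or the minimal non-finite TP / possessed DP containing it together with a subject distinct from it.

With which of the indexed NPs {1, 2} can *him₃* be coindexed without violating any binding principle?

*him* is a pronoun, so Principle B applies: it must be free in its binding domain.
Binding domain of *him₃*: the embedded TP, whose subject is Mateo₂.
*Rohan₁* c-commands the pronoun but from outside its binding domain, and is not c-commanded by it → coindexation permitted.
*Mateo₂* c-commands the pronoun within its binding domain → coindexation would violate Principle B.

{1}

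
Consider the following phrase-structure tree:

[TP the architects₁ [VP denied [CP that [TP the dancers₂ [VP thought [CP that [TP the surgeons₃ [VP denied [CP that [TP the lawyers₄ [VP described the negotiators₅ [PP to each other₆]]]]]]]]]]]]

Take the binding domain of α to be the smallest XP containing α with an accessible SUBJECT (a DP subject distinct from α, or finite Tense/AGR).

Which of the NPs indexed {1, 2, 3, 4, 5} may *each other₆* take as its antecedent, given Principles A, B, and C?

{4, 5}

*each other* is an anaphor, so Principle A applies: it must be bound in its binding domain.
Binding domain of *each other₆*: the embedded TP, whose subject is the lawyers₄.
*the architects₁* c-commands the anaphor but is outside its binding domain → cannot satisfy Principle A.
*the dancers₂* c-commands the anaphor but is outside its binding domain → cannot satisfy Principle A.
*the surgeons₃* c-commands the anaphor but is outside its binding domain → cannot satisfy Principle A.
*the lawyers₄* c-commands the anaphor within its binding domain → licit binder.
*the negotiators₅* c-commands the anaphor within its binding domain → licit binder.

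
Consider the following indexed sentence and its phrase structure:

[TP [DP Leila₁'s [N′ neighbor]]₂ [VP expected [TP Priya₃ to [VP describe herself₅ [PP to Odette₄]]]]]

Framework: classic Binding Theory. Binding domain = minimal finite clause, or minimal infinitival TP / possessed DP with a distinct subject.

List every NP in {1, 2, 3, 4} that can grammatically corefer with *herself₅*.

*herself* is an anaphor, so Principle A applies: it must be bound in its binding domain.
Binding domain of *herself₅*: the embedded TP, whose subject is Priya₃.
*Leila₁* does not c-command the anaphor → cannot bind it.
*[Leila₁'s neighbor]₂* c-commands the anaphor but is outside its binding domain → cannot satisfy Principle A.
*Priya₃* c-commands the anaphor within its binding domain → licit binder.
*Odette₄* does not c-command the anaphor → cannot bind it.

{3}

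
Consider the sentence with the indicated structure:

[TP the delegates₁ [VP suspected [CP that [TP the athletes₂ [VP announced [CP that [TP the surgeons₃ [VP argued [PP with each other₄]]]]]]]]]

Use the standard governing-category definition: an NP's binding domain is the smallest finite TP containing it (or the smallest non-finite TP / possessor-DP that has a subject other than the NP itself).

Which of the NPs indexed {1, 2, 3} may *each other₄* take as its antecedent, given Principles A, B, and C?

*each other* is an anaphor, so Principle A applies: it must be bound in its binding domain.
Binding domain of *each other₄*: the embedded TP, whose subject is the surgeons₃.
*the delegates₁* c-commands the anaphor but is outside its binding domain → cannot satisfy Principle A.
*the athletes₂* c-commands the anaphor but is outside its binding domain → cannot satisfy Principle A.
*the surgeons₃* c-commands the anaphor within its binding domain → licit binder.

{3}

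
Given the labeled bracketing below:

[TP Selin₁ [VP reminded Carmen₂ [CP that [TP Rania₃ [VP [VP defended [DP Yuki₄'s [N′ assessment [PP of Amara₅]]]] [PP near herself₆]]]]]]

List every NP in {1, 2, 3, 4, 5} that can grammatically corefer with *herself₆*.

{3}

*herself* is an anaphor, so Principle A applies: it must be bound in its binding domain.
Binding domain of *herself₆*: the embedded TP, whose subject is Rania₃.
*Selin₁* c-commands the anaphor but is outside its binding domain → cannot satisfy Principle A.
*Carmen₂* c-commands the anaphor but is outside its binding domain → cannot satisfy Principle A.
*Rania₃* c-commands the anaphor within its binding domain → licit binder.
*Yuki₄* does not c-command the anaphor → cannot bind it.
*Amara₅* does not c-command the anaphor → cannot bind it.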